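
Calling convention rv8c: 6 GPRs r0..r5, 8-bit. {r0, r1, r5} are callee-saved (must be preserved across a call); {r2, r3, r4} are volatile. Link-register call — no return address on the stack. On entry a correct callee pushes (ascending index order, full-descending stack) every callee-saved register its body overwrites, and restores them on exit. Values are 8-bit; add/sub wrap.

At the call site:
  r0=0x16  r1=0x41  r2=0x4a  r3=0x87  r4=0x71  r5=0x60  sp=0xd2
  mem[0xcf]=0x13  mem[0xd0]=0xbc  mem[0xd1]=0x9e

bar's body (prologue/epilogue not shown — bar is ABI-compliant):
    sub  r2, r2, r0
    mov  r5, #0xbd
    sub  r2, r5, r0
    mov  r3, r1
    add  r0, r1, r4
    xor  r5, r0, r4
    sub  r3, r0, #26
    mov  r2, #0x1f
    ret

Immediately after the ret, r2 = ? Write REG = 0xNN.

prologue: push r0 -> mem[0xd1]=0x16, sp=0xd1
prologue: push r5 -> mem[0xd0]=0x60, sp=0xd0
body[0] sub  r2, r2, r0 -> r2=0x34
body[1] mov  r5, #0xbd -> r5=0xbd
body[2] sub  r2, r5, r0 -> r2=0xa7
body[3] mov  r3, r1 -> r3=0x41
body[4] add  r0, r1, r4 -> r0=0xb2
body[5] xor  r5, r0, r4 -> r5=0xc3
body[6] sub  r3, r0, #26 -> r3=0x98
body[7] mov  r2, #0x1f -> r2=0x1f
epilogue: pop r5=0x60, sp=0xd1
epilogue: pop r0=0x16, sp=0xd2
r2 is caller-saved -> body value

REG = 0x1f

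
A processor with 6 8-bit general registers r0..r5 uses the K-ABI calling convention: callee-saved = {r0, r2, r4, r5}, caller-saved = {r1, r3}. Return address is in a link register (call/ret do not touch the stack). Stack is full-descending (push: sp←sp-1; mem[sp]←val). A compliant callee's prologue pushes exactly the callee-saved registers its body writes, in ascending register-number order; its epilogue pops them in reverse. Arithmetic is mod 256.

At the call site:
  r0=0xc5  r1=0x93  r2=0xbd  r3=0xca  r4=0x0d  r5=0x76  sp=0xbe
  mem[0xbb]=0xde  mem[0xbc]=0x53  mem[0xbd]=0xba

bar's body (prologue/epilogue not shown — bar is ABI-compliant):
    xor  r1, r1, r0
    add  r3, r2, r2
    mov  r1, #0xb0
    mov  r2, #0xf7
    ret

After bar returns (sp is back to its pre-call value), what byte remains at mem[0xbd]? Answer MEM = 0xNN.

prologue: push r2 → mem[0xbd]=0xbd, sp=0xbd
body[0] xor  r1, r1, r0 → r1=0x56
body[1] add  r3, r2, r2 → r3=0x7a
body[2] mov  r1, #0xb0 → r1=0xb0
body[3] mov  r2, #0xf7 → r2=0xf7
epilogue: pop r2=0xbd, sp=0xbe
prologue pushed ['r2'] at ['0xbd']

MEM = 0xbd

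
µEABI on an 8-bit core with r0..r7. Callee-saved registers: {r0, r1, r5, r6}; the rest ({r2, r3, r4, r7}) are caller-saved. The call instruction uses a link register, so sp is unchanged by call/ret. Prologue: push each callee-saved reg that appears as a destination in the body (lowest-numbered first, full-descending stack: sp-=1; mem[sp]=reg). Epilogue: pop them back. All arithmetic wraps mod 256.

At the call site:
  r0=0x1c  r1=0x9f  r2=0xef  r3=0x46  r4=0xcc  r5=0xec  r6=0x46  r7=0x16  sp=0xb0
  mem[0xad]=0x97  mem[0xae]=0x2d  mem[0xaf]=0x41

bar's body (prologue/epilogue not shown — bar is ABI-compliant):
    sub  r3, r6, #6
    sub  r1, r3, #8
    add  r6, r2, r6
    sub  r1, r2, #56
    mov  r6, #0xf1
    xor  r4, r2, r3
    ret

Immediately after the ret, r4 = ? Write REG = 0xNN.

prologue: push r1 -> mem[0xaf]=0x9f, sp=0xaf
prologue: push r6 -> mem[0xae]=0x46, sp=0xae
body[0] sub  r3, r6, #6 -> r3=0x40
body[1] sub  r1, r3, #8 -> r1=0x38
body[2] add  r6, r2, r6 -> r6=0x35
body[3] sub  r1, r2, #56 -> r1=0xb7
body[4] mov  r6, #0xf1 -> r6=0xf1
body[5] xor  r4, r2, r3 -> r4=0xaf
epilogue: pop r6=0x46, sp=0xaf
epilogue: pop r1=0x9f, sp=0xb0
r4 is caller-saved -> body value

REG = 0xaf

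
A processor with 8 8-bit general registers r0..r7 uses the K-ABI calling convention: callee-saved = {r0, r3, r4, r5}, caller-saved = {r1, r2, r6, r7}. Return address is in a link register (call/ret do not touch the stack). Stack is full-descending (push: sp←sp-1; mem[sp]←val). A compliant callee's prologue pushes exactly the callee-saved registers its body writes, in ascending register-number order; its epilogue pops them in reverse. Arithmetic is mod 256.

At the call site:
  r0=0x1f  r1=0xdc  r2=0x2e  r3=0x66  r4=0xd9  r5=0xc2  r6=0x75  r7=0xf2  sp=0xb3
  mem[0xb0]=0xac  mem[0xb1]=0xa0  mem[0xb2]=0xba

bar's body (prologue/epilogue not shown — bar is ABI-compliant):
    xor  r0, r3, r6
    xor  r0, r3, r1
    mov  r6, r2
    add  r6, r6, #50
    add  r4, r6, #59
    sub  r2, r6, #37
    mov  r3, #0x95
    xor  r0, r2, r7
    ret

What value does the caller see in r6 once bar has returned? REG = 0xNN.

prologue: push r0 -> mem[0xb2]=0x1f, sp=0xb2
prologue: push r3 -> mem[0xb1]=0x66, sp=0xb1
prologue: push r4 -> mem[0xb0]=0xd9, sp=0xb0
body[0] xor  r0, r3, r6 -> r0=0x13
body[1] xor  r0, r3, r1 -> r0=0xba
body[2] mov  r6, r2 -> r6=0x2e
body[3] add  r6, r6, #50 -> r6=0x60
body[4] add  r4, r6, #59 -> r4=0x9b
body[5] sub  r2, r6, #37 -> r2=0x3b
body[6] mov  r3, #0x95 -> r3=0x95
body[7] xor  r0, r2, r7 -> r0=0xc9
epilogue: pop r4=0xd9, sp=0xb1
epilogue: pop r3=0x66, sp=0xb2
epilogue: pop r0=0x1f, sp=0xb3
r6 is caller-saved -> body value

REG = 0x60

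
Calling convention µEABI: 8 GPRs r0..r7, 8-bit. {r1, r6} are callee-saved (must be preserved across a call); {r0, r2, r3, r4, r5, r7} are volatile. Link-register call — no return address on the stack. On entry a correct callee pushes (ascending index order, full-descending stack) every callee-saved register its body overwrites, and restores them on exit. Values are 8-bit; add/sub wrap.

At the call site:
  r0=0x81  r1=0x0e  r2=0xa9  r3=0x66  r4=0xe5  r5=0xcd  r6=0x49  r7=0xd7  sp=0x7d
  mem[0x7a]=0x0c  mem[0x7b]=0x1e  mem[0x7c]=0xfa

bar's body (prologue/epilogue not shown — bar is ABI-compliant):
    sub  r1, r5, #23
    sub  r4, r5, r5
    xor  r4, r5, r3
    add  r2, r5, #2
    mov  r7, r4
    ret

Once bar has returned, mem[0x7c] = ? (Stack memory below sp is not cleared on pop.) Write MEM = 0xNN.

MEM = 0x0e

prologue: push r1 → mem[0x7c]=0x0e, sp=0x7c
body[0] sub  r1, r5, #23 → r1=0xb6
body[1] sub  r4, r5, r5 → r4=0x00
body[2] xor  r4, r5, r3 → r4=0xab
body[3] add  r2, r5, #2 → r2=0xcf
body[4] mov  r7, r4 → r7=0xab
epilogue: pop r1=0x0e, sp=0x7d
prologue pushed ['r1'] at ['0x7c']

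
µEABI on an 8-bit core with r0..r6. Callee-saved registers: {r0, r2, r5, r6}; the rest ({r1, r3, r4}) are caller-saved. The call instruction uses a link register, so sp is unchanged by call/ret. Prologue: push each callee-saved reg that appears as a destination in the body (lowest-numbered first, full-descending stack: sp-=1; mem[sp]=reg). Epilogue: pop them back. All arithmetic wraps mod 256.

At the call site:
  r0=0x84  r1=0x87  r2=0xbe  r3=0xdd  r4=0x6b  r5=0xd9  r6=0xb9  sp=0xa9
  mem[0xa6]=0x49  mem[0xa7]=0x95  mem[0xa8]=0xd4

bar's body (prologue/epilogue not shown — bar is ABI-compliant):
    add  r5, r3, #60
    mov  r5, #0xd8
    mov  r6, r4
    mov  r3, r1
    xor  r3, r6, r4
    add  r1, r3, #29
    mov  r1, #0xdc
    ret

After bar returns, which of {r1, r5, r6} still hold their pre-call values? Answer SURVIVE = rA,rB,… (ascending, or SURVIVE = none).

SURVIVE = r5,r6

prologue: push r5 -> mem[0xa8]=0xd9, sp=0xa8
prologue: push r6 -> mem[0xa7]=0xb9, sp=0xa7
body[0] add  r5, r3, #60 -> r5=0x19
body[1] mov  r5, #0xd8 -> r5=0xd8
body[2] mov  r6, r4 -> r6=0x6b
body[3] mov  r3, r1 -> r3=0x87
body[4] xor  r3, r6, r4 -> r3=0x00
body[5] add  r1, r3, #29 -> r1=0x1d
body[6] mov  r1, #0xdc -> r1=0xdc
epilogue: pop r6=0xb9, sp=0xa8
epilogue: pop r5=0xd9, sp=0xa9
r1: caller-saved, written=True
r5: callee-saved, written=True
r6: callee-saved, written=True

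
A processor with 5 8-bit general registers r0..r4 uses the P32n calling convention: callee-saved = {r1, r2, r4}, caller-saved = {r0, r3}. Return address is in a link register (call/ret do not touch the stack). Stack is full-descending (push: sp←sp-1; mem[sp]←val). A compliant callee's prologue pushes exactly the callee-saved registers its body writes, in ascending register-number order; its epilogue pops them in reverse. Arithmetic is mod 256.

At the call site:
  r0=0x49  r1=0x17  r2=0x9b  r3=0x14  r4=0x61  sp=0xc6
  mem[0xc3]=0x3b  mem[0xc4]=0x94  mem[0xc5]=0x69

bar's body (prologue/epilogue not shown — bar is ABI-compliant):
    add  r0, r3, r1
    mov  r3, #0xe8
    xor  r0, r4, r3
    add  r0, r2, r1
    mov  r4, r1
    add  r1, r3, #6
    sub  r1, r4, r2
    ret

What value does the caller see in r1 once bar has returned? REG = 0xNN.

prologue: push r1 -> mem[0xc5]=0x17, sp=0xc5
prologue: push r4 -> mem[0xc4]=0x61, sp=0xc4
body[0] add  r0, r3, r1 -> r0=0x2b
body[1] mov  r3, #0xe8 -> r3=0xe8
body[2] xor  r0, r4, r3 -> r0=0x89
body[3] add  r0, r2, r1 -> r0=0xb2
body[4] mov  r4, r1 -> r4=0x17
body[5] add  r1, r3, #6 -> r1=0xee
body[6] sub  r1, r4, r2 -> r1=0x7c
epilogue: pop r4=0x61, sp=0xc5
epilogue: pop r1=0x17, sp=0xc6
r1 is callee-saved -> restored

REG = 0x17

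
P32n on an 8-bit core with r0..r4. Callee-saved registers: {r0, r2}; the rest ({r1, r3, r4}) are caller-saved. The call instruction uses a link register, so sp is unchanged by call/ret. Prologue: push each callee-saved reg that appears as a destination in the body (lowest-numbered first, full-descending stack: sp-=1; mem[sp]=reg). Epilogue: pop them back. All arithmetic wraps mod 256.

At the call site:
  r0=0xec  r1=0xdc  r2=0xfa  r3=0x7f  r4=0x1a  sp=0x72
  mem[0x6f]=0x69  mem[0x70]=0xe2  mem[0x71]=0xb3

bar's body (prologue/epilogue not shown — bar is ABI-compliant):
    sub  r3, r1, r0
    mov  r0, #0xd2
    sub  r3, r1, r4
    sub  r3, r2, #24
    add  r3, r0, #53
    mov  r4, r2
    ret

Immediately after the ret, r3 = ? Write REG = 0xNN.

REG = 0x07

prologue: push r0 → mem[0x71]=0xec, sp=0x71
body[0] sub  r3, r1, r0 → r3=0xf0
body[1] mov  r0, #0xd2 → r0=0xd2
body[2] sub  r3, r1, r4 → r3=0xc2
body[3] sub  r3, r2, #24 → r3=0xe2
body[4] add  r3, r0, #53 → r3=0x07
body[5] mov  r4, r2 → r4=0xfa
epilogue: pop r0=0xec, sp=0x72
r3 is caller-saved → body value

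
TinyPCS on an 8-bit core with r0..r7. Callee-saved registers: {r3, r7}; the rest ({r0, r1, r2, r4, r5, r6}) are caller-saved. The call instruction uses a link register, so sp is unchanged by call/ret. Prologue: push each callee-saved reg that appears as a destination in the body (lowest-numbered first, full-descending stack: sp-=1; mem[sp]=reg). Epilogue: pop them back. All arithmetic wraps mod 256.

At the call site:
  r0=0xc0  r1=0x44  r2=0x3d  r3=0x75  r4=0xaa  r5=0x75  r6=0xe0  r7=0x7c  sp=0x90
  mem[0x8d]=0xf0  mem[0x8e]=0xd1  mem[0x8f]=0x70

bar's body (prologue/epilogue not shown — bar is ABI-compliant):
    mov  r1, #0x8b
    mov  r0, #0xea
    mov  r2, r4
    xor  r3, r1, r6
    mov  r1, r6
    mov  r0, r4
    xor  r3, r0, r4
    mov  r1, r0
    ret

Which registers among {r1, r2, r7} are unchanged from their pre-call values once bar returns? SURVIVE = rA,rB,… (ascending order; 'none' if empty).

SURVIVE = r7

prologue: push r3 -> mem[0x8f]=0x75, sp=0x8f
body[0] mov  r1, #0x8b -> r1=0x8b
body[1] mov  r0, #0xea -> r0=0xea
body[2] mov  r2, r4 -> r2=0xaa
body[3] xor  r3, r1, r6 -> r3=0x6b
body[4] mov  r1, r6 -> r1=0xe0
body[5] mov  r0, r4 -> r0=0xaa
body[6] xor  r3, r0, r4 -> r3=0x00
body[7] mov  r1, r0 -> r1=0xaa
epilogue: pop r3=0x75, sp=0x90
r1: caller-saved, written=True
r2: caller-saved, written=True
r7: callee-saved, written=False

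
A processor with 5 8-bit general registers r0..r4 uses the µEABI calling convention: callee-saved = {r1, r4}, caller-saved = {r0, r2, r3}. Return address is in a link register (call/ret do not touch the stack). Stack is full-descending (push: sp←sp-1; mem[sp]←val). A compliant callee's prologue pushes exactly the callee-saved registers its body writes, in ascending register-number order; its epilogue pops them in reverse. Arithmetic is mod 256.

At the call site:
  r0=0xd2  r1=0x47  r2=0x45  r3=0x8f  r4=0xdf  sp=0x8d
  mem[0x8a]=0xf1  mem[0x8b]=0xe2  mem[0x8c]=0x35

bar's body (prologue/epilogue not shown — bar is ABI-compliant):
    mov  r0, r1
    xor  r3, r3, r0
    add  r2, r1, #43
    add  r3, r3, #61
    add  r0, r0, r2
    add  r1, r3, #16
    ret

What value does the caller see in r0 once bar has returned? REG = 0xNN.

prologue: push r1 -> mem[0x8c]=0x47, sp=0x8c
body[0] mov  r0, r1 -> r0=0x47
body[1] xor  r3, r3, r0 -> r3=0xc8
body[2] add  r2, r1, #43 -> r2=0x72
body[3] add  r3, r3, #61 -> r3=0x05
body[4] add  r0, r0, r2 -> r0=0xb9
body[5] add  r1, r3, #16 -> r1=0x15
epilogue: pop r1=0x47, sp=0x8d
r0 is caller-saved -> body value

REG = 0xb9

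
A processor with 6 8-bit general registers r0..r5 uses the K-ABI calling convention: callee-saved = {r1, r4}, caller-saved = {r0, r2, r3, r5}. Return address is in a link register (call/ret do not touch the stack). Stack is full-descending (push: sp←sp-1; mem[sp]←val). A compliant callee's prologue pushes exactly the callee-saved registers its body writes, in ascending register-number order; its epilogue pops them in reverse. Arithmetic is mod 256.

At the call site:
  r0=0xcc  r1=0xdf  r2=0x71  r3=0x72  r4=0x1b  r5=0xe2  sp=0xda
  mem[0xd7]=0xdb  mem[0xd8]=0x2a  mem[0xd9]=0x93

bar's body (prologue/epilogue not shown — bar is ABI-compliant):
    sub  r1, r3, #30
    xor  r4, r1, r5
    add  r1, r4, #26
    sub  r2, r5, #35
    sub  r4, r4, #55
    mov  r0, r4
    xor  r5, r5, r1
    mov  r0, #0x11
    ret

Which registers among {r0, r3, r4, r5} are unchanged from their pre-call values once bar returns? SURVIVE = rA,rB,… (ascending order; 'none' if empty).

SURVIVE = r3,r4

prologue: push r1 -> mem[0xd9]=0xdf, sp=0xd9
prologue: push r4 -> mem[0xd8]=0x1b, sp=0xd8
body[0] sub  r1, r3, #30 -> r1=0x54
body[1] xor  r4, r1, r5 -> r4=0xb6
body[2] add  r1, r4, #26 -> r1=0xd0
body[3] sub  r2, r5, #35 -> r2=0xbf
body[4] sub  r4, r4, #55 -> r4=0x7f
body[5] mov  r0, r4 -> r0=0x7f
body[6] xor  r5, r5, r1 -> r5=0x32
body[7] mov  r0, #0x11 -> r0=0x11
epilogue: pop r4=0x1b, sp=0xd9
epilogue: pop r1=0xdf, sp=0xda
r0: caller-saved, written=True
r3: caller-saved, written=False
r4: callee-saved, written=True
r5: caller-saved, written=True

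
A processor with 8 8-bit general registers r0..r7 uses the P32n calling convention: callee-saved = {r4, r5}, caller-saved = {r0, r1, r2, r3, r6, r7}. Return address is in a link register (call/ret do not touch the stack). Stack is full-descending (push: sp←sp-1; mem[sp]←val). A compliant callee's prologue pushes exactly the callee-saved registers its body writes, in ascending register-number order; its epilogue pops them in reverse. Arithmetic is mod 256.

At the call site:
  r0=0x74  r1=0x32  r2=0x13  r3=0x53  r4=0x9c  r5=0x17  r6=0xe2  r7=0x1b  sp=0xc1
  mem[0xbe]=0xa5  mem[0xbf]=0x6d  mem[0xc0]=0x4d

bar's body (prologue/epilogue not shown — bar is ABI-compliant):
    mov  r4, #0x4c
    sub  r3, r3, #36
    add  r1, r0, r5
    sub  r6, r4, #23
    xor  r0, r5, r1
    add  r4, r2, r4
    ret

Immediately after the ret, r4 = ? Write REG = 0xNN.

prologue: push r4 → mem[0xc0]=0x9c, sp=0xc0
body[0] mov  r4, #0x4c → r4=0x4c
body[1] sub  r3, r3, #36 → r3=0x2f
body[2] add  r1, r0, r5 → r1=0x8b
body[3] sub  r6, r4, #23 → r6=0x35
body[4] xor  r0, r5, r1 → r0=0x9c
body[5] add  r4, r2, r4 → r4=0x5f
epilogue: pop r4=0x9c, sp=0xc1
r4 is callee-saved → restored

REG = 0x9c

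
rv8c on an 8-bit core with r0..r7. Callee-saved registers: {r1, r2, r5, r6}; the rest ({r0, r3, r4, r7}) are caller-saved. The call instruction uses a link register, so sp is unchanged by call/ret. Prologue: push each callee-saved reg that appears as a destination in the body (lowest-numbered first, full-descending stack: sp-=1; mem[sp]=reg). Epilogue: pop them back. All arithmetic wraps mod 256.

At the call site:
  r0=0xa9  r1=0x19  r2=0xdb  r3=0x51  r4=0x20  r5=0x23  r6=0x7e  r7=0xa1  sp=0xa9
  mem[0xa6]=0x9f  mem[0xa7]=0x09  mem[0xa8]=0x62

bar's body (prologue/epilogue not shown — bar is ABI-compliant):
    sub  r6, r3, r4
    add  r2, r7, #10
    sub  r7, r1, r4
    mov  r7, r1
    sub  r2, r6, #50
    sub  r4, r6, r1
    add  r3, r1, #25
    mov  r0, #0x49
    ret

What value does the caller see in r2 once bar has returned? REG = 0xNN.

REG = 0xdb

prologue: push r2 → mem[0xa8]=0xdb, sp=0xa8
prologue: push r6 → mem[0xa7]=0x7e, sp=0xa7
body[0] sub  r6, r3, r4 → r6=0x31
body[1] add  r2, r7, #10 → r2=0xab
body[2] sub  r7, r1, r4 → r7=0xf9
body[3] mov  r7, r1 → r7=0x19
body[4] sub  r2, r6, #50 → r2=0xff
body[5] sub  r4, r6, r1 → r4=0x18
body[6] add  r3, r1, #25 → r3=0x32
body[7] mov  r0, #0x49 → r0=0x49
epilogue: pop r6=0x7e, sp=0xa8
epilogue: pop r2=0xdb, sp=0xa9
r2 is callee-saved → restored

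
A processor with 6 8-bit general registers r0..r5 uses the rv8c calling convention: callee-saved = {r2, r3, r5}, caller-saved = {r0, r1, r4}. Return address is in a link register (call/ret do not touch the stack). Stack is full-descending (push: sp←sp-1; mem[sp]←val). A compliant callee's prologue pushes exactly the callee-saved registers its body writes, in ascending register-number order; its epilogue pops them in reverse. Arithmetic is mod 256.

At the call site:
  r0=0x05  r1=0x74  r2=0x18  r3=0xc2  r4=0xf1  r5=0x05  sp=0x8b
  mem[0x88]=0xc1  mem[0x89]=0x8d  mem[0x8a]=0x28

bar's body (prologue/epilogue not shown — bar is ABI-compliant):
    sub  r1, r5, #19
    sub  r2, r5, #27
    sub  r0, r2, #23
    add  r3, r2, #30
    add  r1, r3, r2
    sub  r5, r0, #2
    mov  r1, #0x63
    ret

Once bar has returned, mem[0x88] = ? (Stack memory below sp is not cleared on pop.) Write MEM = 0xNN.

MEM = 0x05

prologue: push r2 -> mem[0x8a]=0x18, sp=0x8a
prologue: push r3 -> mem[0x89]=0xc2, sp=0x89
prologue: push r5 -> mem[0x88]=0x05, sp=0x88
body[0] sub  r1, r5, #19 -> r1=0xf2
body[1] sub  r2, r5, #27 -> r2=0xea
body[2] sub  r0, r2, #23 -> r0=0xd3
body[3] add  r3, r2, #30 -> r3=0x08
body[4] add  r1, r3, r2 -> r1=0xf2
body[5] sub  r5, r0, #2 -> r5=0xd1
body[6] mov  r1, #0x63 -> r1=0x63
epilogue: pop r5=0x05, sp=0x89
epilogue: pop r3=0xc2, sp=0x8a
epilogue: pop r2=0x18, sp=0x8b
prologue pushed ['r2', 'r3', 'r5'] at ['0x8a', '0x89', '0x88']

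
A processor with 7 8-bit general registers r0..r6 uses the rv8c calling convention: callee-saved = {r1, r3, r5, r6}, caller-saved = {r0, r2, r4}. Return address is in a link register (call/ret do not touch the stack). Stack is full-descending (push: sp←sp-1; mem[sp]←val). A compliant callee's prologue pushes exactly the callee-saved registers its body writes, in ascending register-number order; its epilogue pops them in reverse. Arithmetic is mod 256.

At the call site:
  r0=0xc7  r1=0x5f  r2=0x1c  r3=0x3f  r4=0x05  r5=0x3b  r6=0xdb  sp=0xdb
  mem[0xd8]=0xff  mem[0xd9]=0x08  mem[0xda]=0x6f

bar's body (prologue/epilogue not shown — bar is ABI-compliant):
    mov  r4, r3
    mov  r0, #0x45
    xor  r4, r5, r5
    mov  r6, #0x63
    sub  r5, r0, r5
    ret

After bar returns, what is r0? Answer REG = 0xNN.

prologue: push r5 → mem[0xda]=0x3b, sp=0xda
prologue: push r6 → mem[0xd9]=0xdb, sp=0xd9
body[0] mov  r4, r3 → r4=0x3f
body[1] mov  r0, #0x45 → r0=0x45
body[2] xor  r4, r5, r5 → r4=0x00
body[3] mov  r6, #0x63 → r6=0x63
body[4] sub  r5, r0, r5 → r5=0x0a
epilogue: pop r6=0xdb, sp=0xda
epilogue: pop r5=0x3b, sp=0xdb
r0 is caller-saved → body value

REG = 0x45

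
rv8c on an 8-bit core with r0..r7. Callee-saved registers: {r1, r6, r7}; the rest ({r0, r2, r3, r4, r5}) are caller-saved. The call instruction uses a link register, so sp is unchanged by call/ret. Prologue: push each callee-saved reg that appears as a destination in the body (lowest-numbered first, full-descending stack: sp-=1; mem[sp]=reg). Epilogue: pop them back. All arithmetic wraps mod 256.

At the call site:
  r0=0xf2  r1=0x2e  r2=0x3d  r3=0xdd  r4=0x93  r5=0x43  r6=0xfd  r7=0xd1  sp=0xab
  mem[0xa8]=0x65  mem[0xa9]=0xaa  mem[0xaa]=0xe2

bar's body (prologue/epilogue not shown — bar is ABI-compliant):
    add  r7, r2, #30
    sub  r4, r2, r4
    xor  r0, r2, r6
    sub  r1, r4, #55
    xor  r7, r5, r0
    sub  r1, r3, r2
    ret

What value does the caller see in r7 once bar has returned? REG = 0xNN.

prologue: push r1 → mem[0xaa]=0x2e, sp=0xaa
prologue: push r7 → mem[0xa9]=0xd1, sp=0xa9
body[0] add  r7, r2, #30 → r7=0x5b
body[1] sub  r4, r2, r4 → r4=0xaa
body[2] xor  r0, r2, r6 → r0=0xc0
body[3] sub  r1, r4, #55 → r1=0x73
body[4] xor  r7, r5, r0 → r7=0x83
body[5] sub  r1, r3, r2 → r1=0xa0
epilogue: pop r7=0xd1, sp=0xaa
epilogue: pop r1=0x2e, sp=0xab
r7 is callee-saved → restored

REG = 0xd1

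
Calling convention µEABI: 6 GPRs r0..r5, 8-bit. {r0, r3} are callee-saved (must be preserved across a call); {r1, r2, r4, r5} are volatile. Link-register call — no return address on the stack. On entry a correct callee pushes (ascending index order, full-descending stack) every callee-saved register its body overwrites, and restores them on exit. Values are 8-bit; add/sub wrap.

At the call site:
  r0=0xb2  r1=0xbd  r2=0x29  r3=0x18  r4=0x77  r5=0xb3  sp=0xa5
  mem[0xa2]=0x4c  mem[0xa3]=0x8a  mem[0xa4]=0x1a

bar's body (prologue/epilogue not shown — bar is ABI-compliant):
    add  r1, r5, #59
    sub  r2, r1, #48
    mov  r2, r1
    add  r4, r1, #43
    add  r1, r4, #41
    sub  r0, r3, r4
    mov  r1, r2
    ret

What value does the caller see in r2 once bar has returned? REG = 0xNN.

REG = 0xee

prologue: push r0 -> mem[0xa4]=0xb2, sp=0xa4
body[0] add  r1, r5, #59 -> r1=0xee
body[1] sub  r2, r1, #48 -> r2=0xbe
body[2] mov  r2, r1 -> r2=0xee
body[3] add  r4, r1, #43 -> r4=0x19
body[4] add  r1, r4, #41 -> r1=0x42
body[5] sub  r0, r3, r4 -> r0=0xff
body[6] mov  r1, r2 -> r1=0xee
epilogue: pop r0=0xb2, sp=0xa5
r2 is caller-saved -> body value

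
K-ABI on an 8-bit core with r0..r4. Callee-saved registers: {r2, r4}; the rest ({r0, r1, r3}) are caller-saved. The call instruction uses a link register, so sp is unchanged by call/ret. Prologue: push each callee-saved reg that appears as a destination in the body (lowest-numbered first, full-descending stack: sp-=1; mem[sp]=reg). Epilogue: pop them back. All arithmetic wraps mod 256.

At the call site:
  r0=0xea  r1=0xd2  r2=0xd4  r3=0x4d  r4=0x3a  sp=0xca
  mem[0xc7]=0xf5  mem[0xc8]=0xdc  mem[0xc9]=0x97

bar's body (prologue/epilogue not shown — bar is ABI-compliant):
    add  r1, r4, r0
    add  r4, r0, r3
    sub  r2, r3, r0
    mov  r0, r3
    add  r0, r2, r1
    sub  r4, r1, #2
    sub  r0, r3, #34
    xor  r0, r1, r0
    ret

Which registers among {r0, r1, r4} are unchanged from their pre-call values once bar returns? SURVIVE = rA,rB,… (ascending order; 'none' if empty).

prologue: push r2 → mem[0xc9]=0xd4, sp=0xc9
prologue: push r4 → mem[0xc8]=0x3a, sp=0xc8
body[0] add  r1, r4, r0 → r1=0x24
body[1] add  r4, r0, r3 → r4=0x37
body[2] sub  r2, r3, r0 → r2=0x63
body[3] mov  r0, r3 → r0=0x4d
body[4] add  r0, r2, r1 → r0=0x87
body[5] sub  r4, r1, #2 → r4=0x22
body[6] sub  r0, r3, #34 → r0=0x2b
body[7] xor  r0, r1, r0 → r0=0x0f
epilogue: pop r4=0x3a, sp=0xc9
epilogue: pop r2=0xd4, sp=0xca
r0: caller-saved, written=True
r1: caller-saved, written=True
r4: callee-saved, written=True

SURVIVE = r4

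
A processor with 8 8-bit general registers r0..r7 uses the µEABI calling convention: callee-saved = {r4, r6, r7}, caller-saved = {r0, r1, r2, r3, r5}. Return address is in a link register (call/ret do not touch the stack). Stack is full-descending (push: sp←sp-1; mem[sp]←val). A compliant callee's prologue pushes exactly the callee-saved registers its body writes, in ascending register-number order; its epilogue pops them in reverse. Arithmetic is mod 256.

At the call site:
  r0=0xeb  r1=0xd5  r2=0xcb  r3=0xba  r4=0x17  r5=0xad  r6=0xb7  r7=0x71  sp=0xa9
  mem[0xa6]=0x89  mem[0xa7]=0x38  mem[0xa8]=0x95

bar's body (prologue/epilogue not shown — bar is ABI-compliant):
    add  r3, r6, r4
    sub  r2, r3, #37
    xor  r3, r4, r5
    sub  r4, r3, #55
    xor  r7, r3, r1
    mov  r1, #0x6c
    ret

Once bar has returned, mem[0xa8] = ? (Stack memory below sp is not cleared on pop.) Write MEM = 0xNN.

prologue: push r4 → mem[0xa8]=0x17, sp=0xa8
prologue: push r7 → mem[0xa7]=0x71, sp=0xa7
body[0] add  r3, r6, r4 → r3=0xce
body[1] sub  r2, r3, #37 → r2=0xa9
body[2] xor  r3, r4, r5 → r3=0xba
body[3] sub  r4, r3, #55 → r4=0x83
body[4] xor  r7, r3, r1 → r7=0x6f
body[5] mov  r1, #0x6c → r1=0x6c
epilogue: pop r7=0x71, sp=0xa8
epilogue: pop r4=0x17, sp=0xa9
prologue pushed ['r4', 'r7'] at ['0xa8', '0xa7']

MEM = 0x17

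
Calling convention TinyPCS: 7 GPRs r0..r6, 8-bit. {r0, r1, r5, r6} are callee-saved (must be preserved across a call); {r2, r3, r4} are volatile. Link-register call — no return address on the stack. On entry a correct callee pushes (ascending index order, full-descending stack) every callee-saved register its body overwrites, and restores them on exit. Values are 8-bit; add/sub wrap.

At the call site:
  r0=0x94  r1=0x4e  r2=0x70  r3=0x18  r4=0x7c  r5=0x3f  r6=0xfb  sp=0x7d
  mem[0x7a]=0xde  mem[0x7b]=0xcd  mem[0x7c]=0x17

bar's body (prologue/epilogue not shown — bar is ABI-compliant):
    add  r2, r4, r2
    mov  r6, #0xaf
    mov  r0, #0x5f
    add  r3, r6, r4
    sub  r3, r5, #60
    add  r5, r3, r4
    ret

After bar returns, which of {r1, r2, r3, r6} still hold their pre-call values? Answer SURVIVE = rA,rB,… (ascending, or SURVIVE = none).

prologue: push r0 → mem[0x7c]=0x94, sp=0x7c
prologue: push r5 → mem[0x7b]=0x3f, sp=0x7b
prologue: push r6 → mem[0x7a]=0xfb, sp=0x7a
body[0] add  r2, r4, r2 → r2=0xec
body[1] mov  r6, #0xaf → r6=0xaf
body[2] mov  r0, #0x5f → r0=0x5f
body[3] add  r3, r6, r4 → r3=0x2b
body[4] sub  r3, r5, #60 → r3=0x03
body[5] add  r5, r3, r4 → r5=0x7f
epilogue: pop r6=0xfb, sp=0x7b
epilogue: pop r5=0x3f, sp=0x7c
epilogue: pop r0=0x94, sp=0x7d
r1: callee-saved, written=False
r2: caller-saved, written=True
r3: caller-saved, written=True
r6: callee-saved, written=True

SURVIVE = r1,r6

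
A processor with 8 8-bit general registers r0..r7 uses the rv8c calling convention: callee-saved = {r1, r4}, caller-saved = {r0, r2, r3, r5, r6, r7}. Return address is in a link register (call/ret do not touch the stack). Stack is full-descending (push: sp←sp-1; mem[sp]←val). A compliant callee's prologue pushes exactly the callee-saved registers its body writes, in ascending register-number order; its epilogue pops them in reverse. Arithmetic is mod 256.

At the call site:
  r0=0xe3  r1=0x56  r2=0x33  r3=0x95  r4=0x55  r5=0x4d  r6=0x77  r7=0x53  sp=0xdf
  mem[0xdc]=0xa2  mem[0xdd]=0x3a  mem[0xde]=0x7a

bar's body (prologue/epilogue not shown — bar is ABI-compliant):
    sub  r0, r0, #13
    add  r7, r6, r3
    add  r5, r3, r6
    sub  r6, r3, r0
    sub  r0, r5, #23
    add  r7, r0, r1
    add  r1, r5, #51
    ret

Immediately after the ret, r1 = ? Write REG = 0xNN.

prologue: push r1 → mem[0xde]=0x56, sp=0xde
body[0] sub  r0, r0, #13 → r0=0xd6
body[1] add  r7, r6, r3 → r7=0x0c
body[2] add  r5, r3, r6 → r5=0x0c
body[3] sub  r6, r3, r0 → r6=0xbf
body[4] sub  r0, r5, #23 → r0=0xf5
body[5] add  r7, r0, r1 → r7=0x4b
body[6] add  r1, r5, #51 → r1=0x3f
epilogue: pop r1=0x56, sp=0xdf
r1 is callee-saved → restored

REG = 0x56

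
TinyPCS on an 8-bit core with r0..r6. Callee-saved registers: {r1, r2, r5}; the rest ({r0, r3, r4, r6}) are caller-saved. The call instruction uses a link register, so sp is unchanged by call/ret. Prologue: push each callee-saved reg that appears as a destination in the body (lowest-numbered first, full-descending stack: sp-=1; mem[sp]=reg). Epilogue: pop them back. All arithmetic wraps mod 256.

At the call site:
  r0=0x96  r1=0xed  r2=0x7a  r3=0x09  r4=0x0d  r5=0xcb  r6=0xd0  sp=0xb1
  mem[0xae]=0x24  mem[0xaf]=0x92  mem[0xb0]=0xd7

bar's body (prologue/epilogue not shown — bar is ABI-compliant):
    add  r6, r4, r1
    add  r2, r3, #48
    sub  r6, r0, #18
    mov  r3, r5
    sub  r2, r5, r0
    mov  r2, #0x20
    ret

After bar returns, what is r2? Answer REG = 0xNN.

REG = 0x7a

prologue: push r2 -> mem[0xb0]=0x7a, sp=0xb0
body[0] add  r6, r4, r1 -> r6=0xfa
body[1] add  r2, r3, #48 -> r2=0x39
body[2] sub  r6, r0, #18 -> r6=0x84
body[3] mov  r3, r5 -> r3=0xcb
body[4] sub  r2, r5, r0 -> r2=0x35
body[5] mov  r2, #0x20 -> r2=0x20
epilogue: pop r2=0x7a, sp=0xb1
r2 is callee-saved -> restored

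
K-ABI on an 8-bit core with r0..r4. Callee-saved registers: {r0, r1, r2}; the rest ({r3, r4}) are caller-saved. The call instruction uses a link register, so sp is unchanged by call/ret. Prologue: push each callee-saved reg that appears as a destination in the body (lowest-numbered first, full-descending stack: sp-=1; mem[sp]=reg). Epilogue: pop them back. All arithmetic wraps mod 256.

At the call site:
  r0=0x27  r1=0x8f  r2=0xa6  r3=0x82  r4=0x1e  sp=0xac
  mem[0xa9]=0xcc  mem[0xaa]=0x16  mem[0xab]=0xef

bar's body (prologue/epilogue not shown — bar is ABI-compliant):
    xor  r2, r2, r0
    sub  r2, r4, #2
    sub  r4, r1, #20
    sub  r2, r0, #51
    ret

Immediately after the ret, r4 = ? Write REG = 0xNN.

REG = 0x7b

prologue: push r2 → mem[0xab]=0xa6, sp=0xab
body[0] xor  r2, r2, r0 → r2=0x81
body[1] sub  r2, r4, #2 → r2=0x1c
body[2] sub  r4, r1, #20 → r4=0x7b
body[3] sub  r2, r0, #51 → r2=0xf4
epilogue: pop r2=0xa6, sp=0xac
r4 is caller-saved → body value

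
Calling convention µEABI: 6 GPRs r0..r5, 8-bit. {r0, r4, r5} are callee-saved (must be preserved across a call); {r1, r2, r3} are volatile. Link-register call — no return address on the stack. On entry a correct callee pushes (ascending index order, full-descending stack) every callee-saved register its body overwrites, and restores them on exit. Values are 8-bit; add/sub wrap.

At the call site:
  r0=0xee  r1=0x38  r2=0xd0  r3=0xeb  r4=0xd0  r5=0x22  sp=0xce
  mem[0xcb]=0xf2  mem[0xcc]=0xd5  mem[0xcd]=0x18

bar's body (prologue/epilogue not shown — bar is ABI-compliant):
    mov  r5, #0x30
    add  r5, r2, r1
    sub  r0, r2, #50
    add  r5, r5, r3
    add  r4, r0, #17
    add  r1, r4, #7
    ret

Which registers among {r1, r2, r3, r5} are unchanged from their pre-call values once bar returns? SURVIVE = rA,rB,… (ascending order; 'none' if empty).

prologue: push r0 → mem[0xcd]=0xee, sp=0xcd
prologue: push r4 → mem[0xcc]=0xd0, sp=0xcc
prologue: push r5 → mem[0xcb]=0x22, sp=0xcb
body[0] mov  r5, #0x30 → r5=0x30
body[1] add  r5, r2, r1 → r5=0x08
body[2] sub  r0, r2, #50 → r0=0x9e
body[3] add  r5, r5, r3 → r5=0xf3
body[4] add  r4, r0, #17 → r4=0xaf
body[5] add  r1, r4, #7 → r1=0xb6
epilogue: pop r5=0x22, sp=0xcc
epilogue: pop r4=0xd0, sp=0xcd
epilogue: pop r0=0xee, sp=0xce
r1: caller-saved, written=True
r2: caller-saved, written=False
r3: caller-saved, written=False
r5: callee-saved, written=True

SURVIVE = r2,r3,r5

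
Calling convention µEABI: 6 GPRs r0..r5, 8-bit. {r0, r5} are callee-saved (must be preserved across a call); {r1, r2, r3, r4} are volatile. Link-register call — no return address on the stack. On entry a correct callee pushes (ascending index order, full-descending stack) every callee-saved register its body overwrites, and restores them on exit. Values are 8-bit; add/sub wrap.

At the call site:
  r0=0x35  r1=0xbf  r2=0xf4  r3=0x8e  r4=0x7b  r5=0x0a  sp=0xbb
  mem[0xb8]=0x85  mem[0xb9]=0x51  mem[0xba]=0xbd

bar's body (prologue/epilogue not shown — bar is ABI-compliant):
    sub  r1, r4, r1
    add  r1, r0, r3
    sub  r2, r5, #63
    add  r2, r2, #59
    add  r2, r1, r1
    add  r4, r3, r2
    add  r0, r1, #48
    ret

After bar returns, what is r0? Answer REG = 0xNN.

prologue: push r0 → mem[0xba]=0x35, sp=0xba
body[0] sub  r1, r4, r1 → r1=0xbc
body[1] add  r1, r0, r3 → r1=0xc3
body[2] sub  r2, r5, #63 → r2=0xcb
body[3] add  r2, r2, #59 → r2=0x06
body[4] add  r2, r1, r1 → r2=0x86
body[5] add  r4, r3, r2 → r4=0x14
body[6] add  r0, r1, #48 → r0=0xf3
epilogue: pop r0=0x35, sp=0xbb
r0 is callee-saved → restored

REG = 0x35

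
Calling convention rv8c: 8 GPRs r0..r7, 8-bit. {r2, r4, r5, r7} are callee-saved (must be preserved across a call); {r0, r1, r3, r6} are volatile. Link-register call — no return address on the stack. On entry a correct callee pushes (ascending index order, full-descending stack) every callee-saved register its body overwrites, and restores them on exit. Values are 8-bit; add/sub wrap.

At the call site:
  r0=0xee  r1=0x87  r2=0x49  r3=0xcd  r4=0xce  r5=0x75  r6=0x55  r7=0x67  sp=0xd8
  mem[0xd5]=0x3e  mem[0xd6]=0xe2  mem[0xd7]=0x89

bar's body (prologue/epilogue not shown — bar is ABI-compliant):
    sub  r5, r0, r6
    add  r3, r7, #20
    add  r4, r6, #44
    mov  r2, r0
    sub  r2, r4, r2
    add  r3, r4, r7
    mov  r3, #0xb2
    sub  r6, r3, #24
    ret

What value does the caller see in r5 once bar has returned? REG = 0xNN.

prologue: push r2 → mem[0xd7]=0x49, sp=0xd7
prologue: push r4 → mem[0xd6]=0xce, sp=0xd6
prologue: push r5 → mem[0xd5]=0x75, sp=0xd5
body[0] sub  r5, r0, r6 → r5=0x99
body[1] add  r3, r7, #20 → r3=0x7b
body[2] add  r4, r6, #44 → r4=0x81
body[3] mov  r2, r0 → r2=0xee
body[4] sub  r2, r4, r2 → r2=0x93
body[5] add  r3, r4, r7 → r3=0xe8
body[6] mov  r3, #0xb2 → r3=0xb2
body[7] sub  r6, r3, #24 → r6=0x9a
epilogue: pop r5=0x75, sp=0xd6
epilogue: pop r4=0xce, sp=0xd7
epilogue: pop r2=0x49, sp=0xd8
r5 is callee-saved → restored

REG = 0x75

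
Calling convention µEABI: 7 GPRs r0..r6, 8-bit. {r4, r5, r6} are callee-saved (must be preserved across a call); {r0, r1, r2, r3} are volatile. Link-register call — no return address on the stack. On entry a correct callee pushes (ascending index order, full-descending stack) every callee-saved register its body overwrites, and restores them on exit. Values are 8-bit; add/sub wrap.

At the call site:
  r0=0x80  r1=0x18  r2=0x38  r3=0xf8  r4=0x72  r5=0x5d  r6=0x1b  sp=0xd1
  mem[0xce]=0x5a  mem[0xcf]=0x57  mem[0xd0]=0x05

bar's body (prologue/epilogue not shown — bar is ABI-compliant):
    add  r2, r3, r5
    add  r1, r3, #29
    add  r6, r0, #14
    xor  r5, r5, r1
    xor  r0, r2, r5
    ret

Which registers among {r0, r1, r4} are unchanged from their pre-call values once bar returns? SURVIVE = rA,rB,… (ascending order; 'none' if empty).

prologue: push r5 -> mem[0xd0]=0x5d, sp=0xd0
prologue: push r6 -> mem[0xcf]=0x1b, sp=0xcf
body[0] add  r2, r3, r5 -> r2=0x55
body[1] add  r1, r3, #29 -> r1=0x15
body[2] add  r6, r0, #14 -> r6=0x8e
body[3] xor  r5, r5, r1 -> r5=0x48
body[4] xor  r0, r2, r5 -> r0=0x1d
epilogue: pop r6=0x1b, sp=0xd0
epilogue: pop r5=0x5d, sp=0xd1
r0: caller-saved, written=True
r1: caller-saved, written=True
r4: callee-saved, written=False

SURVIVE = r4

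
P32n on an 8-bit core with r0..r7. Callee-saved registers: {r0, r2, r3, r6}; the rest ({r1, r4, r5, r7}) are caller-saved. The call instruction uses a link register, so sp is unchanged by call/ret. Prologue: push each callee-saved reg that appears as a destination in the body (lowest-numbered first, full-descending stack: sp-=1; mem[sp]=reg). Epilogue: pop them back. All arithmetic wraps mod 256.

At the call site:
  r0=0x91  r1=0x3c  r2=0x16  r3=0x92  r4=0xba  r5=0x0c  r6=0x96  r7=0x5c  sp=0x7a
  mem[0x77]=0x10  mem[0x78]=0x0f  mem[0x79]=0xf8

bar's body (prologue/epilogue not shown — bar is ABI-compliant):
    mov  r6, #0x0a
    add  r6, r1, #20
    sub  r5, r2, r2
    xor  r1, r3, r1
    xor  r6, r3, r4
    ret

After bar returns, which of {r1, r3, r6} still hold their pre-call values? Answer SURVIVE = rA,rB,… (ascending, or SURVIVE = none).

SURVIVE = r3,r6

prologue: push r6 -> mem[0x79]=0x96, sp=0x79
body[0] mov  r6, #0x0a -> r6=0x0a
body[1] add  r6, r1, #20 -> r6=0x50
body[2] sub  r5, r2, r2 -> r5=0x00
body[3] xor  r1, r3, r1 -> r1=0xae
body[4] xor  r6, r3, r4 -> r6=0x28
epilogue: pop r6=0x96, sp=0x7a
r1: caller-saved, written=True
r3: callee-saved, written=False
r6: callee-saved, written=True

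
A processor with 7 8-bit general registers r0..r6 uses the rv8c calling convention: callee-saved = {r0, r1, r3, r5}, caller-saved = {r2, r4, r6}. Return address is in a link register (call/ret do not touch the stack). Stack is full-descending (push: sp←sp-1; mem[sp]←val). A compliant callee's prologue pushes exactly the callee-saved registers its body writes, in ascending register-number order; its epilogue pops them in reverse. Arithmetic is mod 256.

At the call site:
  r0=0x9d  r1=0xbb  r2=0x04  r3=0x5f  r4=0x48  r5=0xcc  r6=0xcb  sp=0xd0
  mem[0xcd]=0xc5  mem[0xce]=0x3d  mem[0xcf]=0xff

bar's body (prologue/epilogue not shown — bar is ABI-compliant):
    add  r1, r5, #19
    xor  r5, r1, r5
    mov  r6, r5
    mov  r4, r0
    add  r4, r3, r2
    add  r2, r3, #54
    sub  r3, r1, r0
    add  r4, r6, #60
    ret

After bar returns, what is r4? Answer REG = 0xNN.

REG = 0x4f

prologue: push r1 -> mem[0xcf]=0xbb, sp=0xcf
prologue: push r3 -> mem[0xce]=0x5f, sp=0xce
prologue: push r5 -> mem[0xcd]=0xcc, sp=0xcd
body[0] add  r1, r5, #19 -> r1=0xdf
body[1] xor  r5, r1, r5 -> r5=0x13
body[2] mov  r6, r5 -> r6=0x13
body[3] mov  r4, r0 -> r4=0x9d
body[4] add  r4, r3, r2 -> r4=0x63
body[5] add  r2, r3, #54 -> r2=0x95
body[6] sub  r3, r1, r0 -> r3=0x42
body[7] add  r4, r6, #60 -> r4=0x4f
epilogue: pop r5=0xcc, sp=0xce
epilogue: pop r3=0x5f, sp=0xcf
epilogue: pop r1=0xbb, sp=0xd0
r4 is caller-saved -> body value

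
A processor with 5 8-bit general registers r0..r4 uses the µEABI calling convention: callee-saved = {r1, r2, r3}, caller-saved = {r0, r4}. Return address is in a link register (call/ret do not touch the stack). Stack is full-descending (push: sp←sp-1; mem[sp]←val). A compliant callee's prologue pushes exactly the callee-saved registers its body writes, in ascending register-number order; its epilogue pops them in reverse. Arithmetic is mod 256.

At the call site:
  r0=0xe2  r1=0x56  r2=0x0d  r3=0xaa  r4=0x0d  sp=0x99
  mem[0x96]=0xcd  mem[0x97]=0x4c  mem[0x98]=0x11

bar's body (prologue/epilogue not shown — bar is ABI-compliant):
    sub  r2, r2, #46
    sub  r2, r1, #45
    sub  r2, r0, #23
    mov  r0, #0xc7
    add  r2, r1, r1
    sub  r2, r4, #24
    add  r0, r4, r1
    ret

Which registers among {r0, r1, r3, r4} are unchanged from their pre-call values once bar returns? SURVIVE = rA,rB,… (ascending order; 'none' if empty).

prologue: push r2 → mem[0x98]=0x0d, sp=0x98
body[0] sub  r2, r2, #46 → r2=0xdf
body[1] sub  r2, r1, #45 → r2=0x29
body[2] sub  r2, r0, #23 → r2=0xcb
body[3] mov  r0, #0xc7 → r0=0xc7
body[4] add  r2, r1, r1 → r2=0xac
body[5] sub  r2, r4, #24 → r2=0xf5
body[6] add  r0, r4, r1 → r0=0x63
epilogue: pop r2=0x0d, sp=0x99
r0: caller-saved, written=True
r1: callee-saved, written=False
r3: callee-saved, written=False
r4: caller-saved, written=False

SURVIVE = r1,r3,r4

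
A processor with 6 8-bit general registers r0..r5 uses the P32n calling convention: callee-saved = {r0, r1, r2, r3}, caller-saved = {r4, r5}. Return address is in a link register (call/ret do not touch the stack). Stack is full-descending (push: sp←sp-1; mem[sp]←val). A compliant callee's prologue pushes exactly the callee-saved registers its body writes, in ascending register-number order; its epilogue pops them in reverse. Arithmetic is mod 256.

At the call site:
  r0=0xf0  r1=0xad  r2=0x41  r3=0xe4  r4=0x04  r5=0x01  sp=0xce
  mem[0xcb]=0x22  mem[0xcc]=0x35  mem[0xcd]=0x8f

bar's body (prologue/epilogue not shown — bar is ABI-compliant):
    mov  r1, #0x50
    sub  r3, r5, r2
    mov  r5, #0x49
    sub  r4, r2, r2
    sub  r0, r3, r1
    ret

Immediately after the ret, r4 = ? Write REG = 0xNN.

REG = 0x00

prologue: push r0 → mem[0xcd]=0xf0, sp=0xcd
prologue: push r1 → mem[0xcc]=0xad, sp=0xcc
prologue: push r3 → mem[0xcb]=0xe4, sp=0xcb
body[0] mov  r1, #0x50 → r1=0x50
body[1] sub  r3, r5, r2 → r3=0xc0
body[2] mov  r5, #0x49 → r5=0x49
body[3] sub  r4, r2, r2 → r4=0x00
body[4] sub  r0, r3, r1 → r0=0x70
epilogue: pop r3=0xe4, sp=0xcc
epilogue: pop r1=0xad, sp=0xcd
epilogue: pop r0=0xf0, sp=0xce
r4 is caller-saved → body value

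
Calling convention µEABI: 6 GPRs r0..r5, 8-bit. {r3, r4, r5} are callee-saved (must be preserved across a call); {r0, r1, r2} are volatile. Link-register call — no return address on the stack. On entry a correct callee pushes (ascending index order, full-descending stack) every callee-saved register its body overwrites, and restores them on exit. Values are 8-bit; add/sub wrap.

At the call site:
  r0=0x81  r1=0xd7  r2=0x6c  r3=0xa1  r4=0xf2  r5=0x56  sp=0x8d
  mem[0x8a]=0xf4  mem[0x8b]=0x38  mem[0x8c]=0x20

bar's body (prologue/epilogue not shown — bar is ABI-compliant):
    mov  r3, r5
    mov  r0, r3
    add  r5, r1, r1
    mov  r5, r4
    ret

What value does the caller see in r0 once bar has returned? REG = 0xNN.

prologue: push r3 -> mem[0x8c]=0xa1, sp=0x8c
prologue: push r5 -> mem[0x8b]=0x56, sp=0x8b
body[0] mov  r3, r5 -> r3=0x56
body[1] mov  r0, r3 -> r0=0x56
body[2] add  r5, r1, r1 -> r5=0xae
body[3] mov  r5, r4 -> r5=0xf2
epilogue: pop r5=0x56, sp=0x8c
epilogue: pop r3=0xa1, sp=0x8d
r0 is caller-saved -> body value

REG = 0x56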